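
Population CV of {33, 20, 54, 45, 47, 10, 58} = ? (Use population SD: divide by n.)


Mean = 38.1429
SD = 16.5566
CV = (16.5566/38.1429)*100 = 43.4069%

CV = 43.4069%


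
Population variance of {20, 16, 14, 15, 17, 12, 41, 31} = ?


Mean = 20.7500
Squared deviations: 0.5625, 22.5625, 45.5625, 33.0625, 14.0625, 76.5625, 410.0625, 105.0625
Sum = 707.5000
Variance = 707.5000/8 = 88.4375

Variance = 88.4375


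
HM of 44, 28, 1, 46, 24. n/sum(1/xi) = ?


Sum of reciprocals = 1/44 + 1/28 + 1/1 + 1/46 + 1/24 = 1.121847
HM = 5/1.121847 = 4.4569

HM = 4.4569


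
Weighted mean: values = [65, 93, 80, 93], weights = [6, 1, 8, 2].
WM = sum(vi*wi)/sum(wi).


Numerator = 65*6 + 93*1 + 80*8 + 93*2 = 1309
Denominator = 6 + 1 + 8 + 2 = 17
WM = 1309/17 = 77.0000

WM = 77.0000


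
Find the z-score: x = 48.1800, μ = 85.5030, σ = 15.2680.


z = (48.1800 - 85.5030)/15.2680
= -37.3230/15.2680
= -2.4445

z = -2.4445


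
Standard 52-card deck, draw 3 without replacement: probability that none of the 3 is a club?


P(no clubs) = (39/52) × (38/51) × (37/50)
= 0.4135

P = 0.4135


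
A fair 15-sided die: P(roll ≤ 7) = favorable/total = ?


Favorable outcomes (roll ≤ 7): 7
Total outcomes = 15
P = 7/15 = 0.4667

P = 0.4667


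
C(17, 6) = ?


C(17,6) = 17!/(6! × 11!)
= 355687428096000/(720 × 39916800)
= 12376

C(17,6) = 12376


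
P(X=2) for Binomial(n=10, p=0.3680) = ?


C(10,2) = 45
p^2 = 0.135424
(1-p)^8 = 0.025453
P = 45 * 0.135424 * 0.025453 = 0.1551

P(X=2) = 0.1551


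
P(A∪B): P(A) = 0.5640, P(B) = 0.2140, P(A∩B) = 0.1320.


P(A∪B) = 0.5640 + 0.2140 - 0.1320
= 0.7780 - 0.1320
= 0.6460

P(A∪B) = 0.6460


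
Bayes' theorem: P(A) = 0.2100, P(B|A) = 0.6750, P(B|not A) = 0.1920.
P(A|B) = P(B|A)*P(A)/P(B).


P(B) = P(B|A)*P(A) + P(B|A')*P(A')
= 0.6750*0.2100 + 0.1920*0.7900
= 0.141750 + 0.151680 = 0.293430
P(A|B) = 0.141750/0.293430 = 0.4831

P(A|B) = 0.4831


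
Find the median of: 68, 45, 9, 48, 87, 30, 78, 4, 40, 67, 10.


Sorted: 4, 9, 10, 30, 40, 45, 48, 67, 68, 78, 87
n = 11 (odd)
Middle value = 45

Median = 45


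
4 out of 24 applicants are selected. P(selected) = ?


P = 4/24 = 0.1667

P = 0.1667


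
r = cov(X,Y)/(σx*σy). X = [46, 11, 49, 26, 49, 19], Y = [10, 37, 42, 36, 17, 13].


Mean X = 33.3333, Mean Y = 25.8333
SD X = 15.326085, SD Y = 12.798654
Cov = -37.611111
r = -37.611111/(15.326085*12.798654) = -0.1917

r = -0.1917


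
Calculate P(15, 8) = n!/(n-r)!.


P(15,8) = 15!/7!
= 1307674368000/5040
= 259459200

P(15,8) = 259459200


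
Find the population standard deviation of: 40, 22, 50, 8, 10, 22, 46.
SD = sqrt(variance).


Mean = 28.2857
Variance = 249.6327
SD = sqrt(249.6327) = 15.7998

SD = 15.7998


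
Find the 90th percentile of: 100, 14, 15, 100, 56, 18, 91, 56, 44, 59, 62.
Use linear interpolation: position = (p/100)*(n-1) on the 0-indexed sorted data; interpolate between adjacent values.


Sorted: 14, 15, 18, 44, 56, 56, 59, 62, 91, 100, 100
n = 11
Index = 90/100 * 10 = 9.0000
Lower = data[9] = 100, Upper = data[10] = 100
P90 = 100 + 0*(0) = 100.0000

P90 = 100.0000


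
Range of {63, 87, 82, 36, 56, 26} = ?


Max = 87, Min = 26
Range = 87 - 26 = 61

Range = 61


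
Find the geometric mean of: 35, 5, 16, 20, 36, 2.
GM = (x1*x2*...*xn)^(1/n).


Product = 35 × 5 × 16 × 20 × 36 × 2 = 4032000
GM = 4032000^(1/6) = 12.6160

GM = 12.6160


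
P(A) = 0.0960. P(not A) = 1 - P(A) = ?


P(not A) = 1 - 0.0960 = 0.9040

P(not A) = 0.9040


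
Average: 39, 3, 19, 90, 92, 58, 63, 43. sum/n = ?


Sum = 39 + 3 + 19 + 90 + 92 + 58 + 63 + 43 = 407
n = 8
Mean = 407/8 = 50.8750

Mean = 50.8750


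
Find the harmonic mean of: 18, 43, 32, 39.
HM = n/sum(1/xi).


Sum of reciprocals = 1/18 + 1/43 + 1/32 + 1/39 = 0.135702
HM = 4/0.135702 = 29.4763

HM = 29.4763


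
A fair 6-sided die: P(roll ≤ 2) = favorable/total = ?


Favorable outcomes (roll ≤ 2): 2
Total outcomes = 6
P = 2/6 = 0.3333

P = 0.3333


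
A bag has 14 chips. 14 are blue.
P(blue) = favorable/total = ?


P = 14/14 = 1.0000

P = 1.0000


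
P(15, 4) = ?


P(15,4) = 15!/11!
= 1307674368000/39916800
= 32760

P(15,4) = 32760


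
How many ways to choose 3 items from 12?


C(12,3) = 12!/(3! × 9!)
= 479001600/(6 × 362880)
= 220

C(12,3) = 220


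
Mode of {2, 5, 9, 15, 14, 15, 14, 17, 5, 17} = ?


Frequencies: 2:1, 5:2, 9:1, 14:2, 15:2, 17:2
Max frequency = 2
Mode = 5, 14, 15, 17

Mode = 5, 14, 15, 17


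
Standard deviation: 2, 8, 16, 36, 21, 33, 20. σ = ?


Mean = 19.4286
Variance = 129.6735
SD = sqrt(129.6735) = 11.3874

SD = 11.3874


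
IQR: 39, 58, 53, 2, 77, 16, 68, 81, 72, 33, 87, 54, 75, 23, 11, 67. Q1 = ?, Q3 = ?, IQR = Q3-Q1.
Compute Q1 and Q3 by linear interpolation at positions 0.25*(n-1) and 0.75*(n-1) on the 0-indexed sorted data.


Sorted: 2, 11, 16, 23, 33, 39, 53, 54, 58, 67, 68, 72, 75, 77, 81, 87
Q1 (25th %ile) = 30.5000
Q3 (75th %ile) = 72.7500
IQR = 72.7500 - 30.5000 = 42.2500

IQR = 42.2500


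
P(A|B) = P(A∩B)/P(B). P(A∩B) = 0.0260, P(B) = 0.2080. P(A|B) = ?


P(A|B) = 0.0260/0.2080 = 0.1250

P(A|B) = 0.1250


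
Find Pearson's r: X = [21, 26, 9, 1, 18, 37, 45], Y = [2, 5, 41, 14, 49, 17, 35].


Mean X = 22.4286, Mean Y = 23.2857
SD X = 14.120473, SD Y = 17.010201
Cov = -2.122449
r = -2.122449/(14.120473*17.010201) = -0.0088

r = -0.0088


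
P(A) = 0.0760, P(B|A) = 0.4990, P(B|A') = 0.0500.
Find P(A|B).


P(B) = P(B|A)*P(A) + P(B|A')*P(A')
= 0.4990*0.0760 + 0.0500*0.9240
= 0.037924 + 0.046200 = 0.084124
P(A|B) = 0.037924/0.084124 = 0.4508

P(A|B) = 0.4508


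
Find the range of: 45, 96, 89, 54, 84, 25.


Max = 96, Min = 25
Range = 96 - 25 = 71

Range = 71


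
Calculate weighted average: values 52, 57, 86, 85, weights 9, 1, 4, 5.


Numerator = 52*9 + 57*1 + 86*4 + 85*5 = 1294
Denominator = 9 + 1 + 4 + 5 = 19
WM = 1294/19 = 68.1053

WM = 68.1053


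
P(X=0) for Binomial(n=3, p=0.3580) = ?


C(3,0) = 1
p^0 = 1.000000
(1-p)^3 = 0.264609
P = 1 * 1.000000 * 0.264609 = 0.2646

P(X=0) = 0.2646


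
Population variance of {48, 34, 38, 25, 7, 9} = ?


Mean = 26.8333
Squared deviations: 448.0278, 51.3611, 124.6944, 3.3611, 393.3611, 318.0278
Sum = 1338.8333
Variance = 1338.8333/6 = 223.1389

Variance = 223.1389


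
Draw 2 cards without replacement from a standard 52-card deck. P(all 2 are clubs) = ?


P(all clubs) = (13/52) × (12/51)
= 0.0588

P = 0.0588


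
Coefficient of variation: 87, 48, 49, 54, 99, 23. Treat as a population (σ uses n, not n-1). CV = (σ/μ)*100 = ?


Mean = 60.0000
SD = 25.5604
CV = (25.5604/60.0000)*100 = 42.6006%

CV = 42.6006%


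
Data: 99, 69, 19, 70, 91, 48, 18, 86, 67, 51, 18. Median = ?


Sorted: 18, 18, 19, 48, 51, 67, 69, 70, 86, 91, 99
n = 11 (odd)
Middle value = 67

Median = 67


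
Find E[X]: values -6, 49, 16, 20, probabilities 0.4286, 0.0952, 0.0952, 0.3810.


E[X] = -6*0.4286 + 49*0.0952 + 16*0.0952 + 20*0.3810
= -2.5716 + 4.6648 + 1.5232 + 7.6200
= 11.2364

E[X] = 11.2364


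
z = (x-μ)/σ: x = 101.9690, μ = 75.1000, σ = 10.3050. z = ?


z = (101.9690 - 75.1000)/10.3050
= 26.8690/10.3050
= 2.6074

z = 2.6074


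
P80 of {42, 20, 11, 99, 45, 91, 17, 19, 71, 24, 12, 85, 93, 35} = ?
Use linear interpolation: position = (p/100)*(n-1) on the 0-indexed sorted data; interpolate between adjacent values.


Sorted: 11, 12, 17, 19, 20, 24, 35, 42, 45, 71, 85, 91, 93, 99
n = 14
Index = 80/100 * 13 = 10.4000
Lower = data[10] = 85, Upper = data[11] = 91
P80 = 85 + 0.4000*(6) = 87.4000

P80 = 87.4000


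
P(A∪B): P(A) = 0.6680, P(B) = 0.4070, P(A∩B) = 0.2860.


P(A∪B) = 0.6680 + 0.4070 - 0.2860
= 1.0750 - 0.2860
= 0.7890

P(A∪B) = 0.7890


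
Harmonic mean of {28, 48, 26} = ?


Sum of reciprocals = 1/28 + 1/48 + 1/26 = 0.095009
HM = 3/0.095009 = 31.5759

HM = 31.5759


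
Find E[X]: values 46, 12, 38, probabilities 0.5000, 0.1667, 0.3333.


E[X] = 46*0.5000 + 12*0.1667 + 38*0.3333
= 23.0000 + 2.0004 + 12.6654
= 37.6658

E[X] = 37.6658


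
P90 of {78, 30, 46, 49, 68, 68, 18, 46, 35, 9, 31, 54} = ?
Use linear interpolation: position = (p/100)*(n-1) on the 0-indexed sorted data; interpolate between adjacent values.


Sorted: 9, 18, 30, 31, 35, 46, 46, 49, 54, 68, 68, 78
n = 12
Index = 90/100 * 11 = 9.9000
Lower = data[9] = 68, Upper = data[10] = 68
P90 = 68 + 0.9000*(0) = 68.0000

P90 = 68.0000


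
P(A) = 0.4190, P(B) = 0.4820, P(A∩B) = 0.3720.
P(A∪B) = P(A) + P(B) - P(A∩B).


P(A∪B) = 0.4190 + 0.4820 - 0.3720
= 0.9010 - 0.3720
= 0.5290

P(A∪B) = 0.5290


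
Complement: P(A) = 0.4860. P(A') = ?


P(not A) = 1 - 0.4860 = 0.5140

P(not A) = 0.5140


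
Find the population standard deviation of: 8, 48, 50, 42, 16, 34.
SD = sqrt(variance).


Mean = 33.0000
Variance = 251.6667
SD = sqrt(251.6667) = 15.8640

SD = 15.8640


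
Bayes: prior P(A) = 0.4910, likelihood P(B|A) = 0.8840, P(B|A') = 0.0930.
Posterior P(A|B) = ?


P(B) = P(B|A)*P(A) + P(B|A')*P(A')
= 0.8840*0.4910 + 0.0930*0.5090
= 0.434044 + 0.047337 = 0.481381
P(A|B) = 0.434044/0.481381 = 0.9017

P(A|B) = 0.9017


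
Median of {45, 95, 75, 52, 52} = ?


Sorted: 45, 52, 52, 75, 95
n = 5 (odd)
Middle value = 52

Median = 52


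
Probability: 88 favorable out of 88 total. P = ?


P = 88/88 = 1.0000

P = 1.0000


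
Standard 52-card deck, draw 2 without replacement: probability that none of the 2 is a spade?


P(no spades) = (39/52) × (38/51)
= 0.5588

P = 0.5588


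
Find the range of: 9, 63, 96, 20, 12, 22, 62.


Max = 96, Min = 9
Range = 96 - 9 = 87

Range = 87


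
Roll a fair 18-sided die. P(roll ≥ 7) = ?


Favorable outcomes (roll ≥ 7): 12
Total outcomes = 18
P = 12/18 = 0.6667

P = 0.6667


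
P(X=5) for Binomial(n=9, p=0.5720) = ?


C(9,5) = 126
p^5 = 0.061232
(1-p)^4 = 0.033556
P = 126 * 0.061232 * 0.033556 = 0.2589

P(X=5) = 0.2589


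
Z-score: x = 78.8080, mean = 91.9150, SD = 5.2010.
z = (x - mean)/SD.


z = (78.8080 - 91.9150)/5.2010
= -13.1070/5.2010
= -2.5201

z = -2.5201


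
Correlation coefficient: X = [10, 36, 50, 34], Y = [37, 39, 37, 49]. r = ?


Mean X = 32.5000, Mean Y = 40.5000
SD X = 14.378804, SD Y = 4.974937
Cov = 6.250000
r = 6.250000/(14.378804*4.974937) = 0.0874

r = 0.0874


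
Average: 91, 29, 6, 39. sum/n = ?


Sum = 91 + 29 + 6 + 39 = 165
n = 4
Mean = 165/4 = 41.2500

Mean = 41.2500


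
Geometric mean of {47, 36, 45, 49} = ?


Product = 47 × 36 × 45 × 49 = 3730860
GM = 3730860^(1/4) = 43.9493

GM = 43.9493


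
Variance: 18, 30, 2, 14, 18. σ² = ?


Mean = 16.4000
Squared deviations: 2.5600, 184.9600, 207.3600, 5.7600, 2.5600
Sum = 403.2000
Variance = 403.2000/5 = 80.6400

Variance = 80.6400


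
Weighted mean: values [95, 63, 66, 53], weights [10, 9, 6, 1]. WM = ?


Numerator = 95*10 + 63*9 + 66*6 + 53*1 = 1966
Denominator = 10 + 9 + 6 + 1 = 26
WM = 1966/26 = 75.6154

WM = 75.6154


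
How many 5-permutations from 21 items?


P(21,5) = 21!/16!
= 51090942171709440000/20922789888000
= 2441880

P(21,5) = 2441880


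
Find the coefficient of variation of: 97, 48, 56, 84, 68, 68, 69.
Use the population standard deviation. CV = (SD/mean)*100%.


Mean = 70.0000
SD = 15.1846
CV = (15.1846/70.0000)*100 = 21.6923%

CV = 21.6923%


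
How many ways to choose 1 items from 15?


C(15,1) = 15!/(1! × 14!)
= 1307674368000/(1 × 87178291200)
= 15

C(15,1) = 15


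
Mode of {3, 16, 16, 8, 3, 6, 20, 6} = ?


Frequencies: 3:2, 6:2, 8:1, 16:2, 20:1
Max frequency = 2
Mode = 3, 6, 16

Mode = 3, 6, 16


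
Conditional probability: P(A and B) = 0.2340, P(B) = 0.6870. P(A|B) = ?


P(A|B) = 0.2340/0.6870 = 0.3406

P(A|B) = 0.3406


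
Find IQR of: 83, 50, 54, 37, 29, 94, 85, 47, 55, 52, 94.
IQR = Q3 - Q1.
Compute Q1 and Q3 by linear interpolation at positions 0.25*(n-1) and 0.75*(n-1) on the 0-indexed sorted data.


Sorted: 29, 37, 47, 50, 52, 54, 55, 83, 85, 94, 94
Q1 (25th %ile) = 48.5000
Q3 (75th %ile) = 84.0000
IQR = 84.0000 - 48.5000 = 35.5000

IQR = 35.5000


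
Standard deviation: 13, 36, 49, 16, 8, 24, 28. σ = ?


Mean = 24.8571
Variance = 174.4082
SD = sqrt(174.4082) = 13.2064

SD = 13.2064


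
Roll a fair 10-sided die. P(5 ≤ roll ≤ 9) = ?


Favorable outcomes (5 ≤ roll ≤ 9): 5
Total outcomes = 10
P = 5/10 = 0.5000

P = 0.5000


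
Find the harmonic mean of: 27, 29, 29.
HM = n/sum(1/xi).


Sum of reciprocals = 1/27 + 1/29 + 1/29 = 0.106003
HM = 3/0.106003 = 28.3012

HM = 28.3012


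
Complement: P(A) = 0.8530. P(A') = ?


P(not A) = 1 - 0.8530 = 0.1470

P(not A) = 0.1470


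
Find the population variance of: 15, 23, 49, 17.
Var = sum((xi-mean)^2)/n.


Mean = 26.0000
Squared deviations: 121.0000, 9.0000, 529.0000, 81.0000
Sum = 740.0000
Variance = 740.0000/4 = 185.0000

Variance = 185.0000


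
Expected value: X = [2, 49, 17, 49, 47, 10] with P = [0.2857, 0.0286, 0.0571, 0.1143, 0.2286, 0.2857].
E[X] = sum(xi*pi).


E[X] = 2*0.2857 + 49*0.0286 + 17*0.0571 + 49*0.1143 + 47*0.2286 + 10*0.2857
= 0.5714 + 1.4014 + 0.9707 + 5.6007 + 10.7442 + 2.8570
= 22.1454

E[X] = 22.1454


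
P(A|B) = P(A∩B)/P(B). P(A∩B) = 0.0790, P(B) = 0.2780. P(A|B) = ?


P(A|B) = 0.0790/0.2780 = 0.2842

P(A|B) = 0.2842


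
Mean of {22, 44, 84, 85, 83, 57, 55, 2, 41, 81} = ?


Sum = 22 + 44 + 84 + 85 + 83 + 57 + 55 + 2 + 41 + 81 = 554
n = 10
Mean = 554/10 = 55.4000

Mean = 55.4000


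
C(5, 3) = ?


C(5,3) = 5!/(3! × 2!)
= 120/(6 × 2)
= 10

C(5,3) = 10


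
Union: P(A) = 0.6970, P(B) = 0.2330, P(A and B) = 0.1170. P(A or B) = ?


P(A∪B) = 0.6970 + 0.2330 - 0.1170
= 0.9300 - 0.1170
= 0.8130

P(A∪B) = 0.8130


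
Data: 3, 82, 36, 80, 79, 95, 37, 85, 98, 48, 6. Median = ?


Sorted: 3, 6, 36, 37, 48, 79, 80, 82, 85, 95, 98
n = 11 (odd)
Middle value = 79

Median = 79


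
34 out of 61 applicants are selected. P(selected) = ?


P = 34/61 = 0.5574

P = 0.5574


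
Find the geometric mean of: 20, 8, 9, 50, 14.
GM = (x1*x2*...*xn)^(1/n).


Product = 20 × 8 × 9 × 50 × 14 = 1008000
GM = 1008000^(1/5) = 15.8742

GM = 15.8742


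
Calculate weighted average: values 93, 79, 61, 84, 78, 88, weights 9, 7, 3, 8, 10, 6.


Numerator = 93*9 + 79*7 + 61*3 + 84*8 + 78*10 + 88*6 = 3553
Denominator = 9 + 7 + 3 + 8 + 10 + 6 = 43
WM = 3553/43 = 82.6279

WM = 82.6279


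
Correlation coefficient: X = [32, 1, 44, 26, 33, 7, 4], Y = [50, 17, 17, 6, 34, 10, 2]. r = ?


Mean X = 21.0000, Mean Y = 19.4286
SD X = 15.602198, SD Y = 15.728565
Cov = 123.571429
r = 123.571429/(15.602198*15.728565) = 0.5036

r = 0.5036


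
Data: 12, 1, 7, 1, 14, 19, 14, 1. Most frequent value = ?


Frequencies: 1:3, 7:1, 12:1, 14:2, 19:1
Max frequency = 3
Mode = 1

Mode = 1


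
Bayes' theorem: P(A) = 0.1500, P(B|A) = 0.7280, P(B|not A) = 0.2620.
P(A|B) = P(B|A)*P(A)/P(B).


P(B) = P(B|A)*P(A) + P(B|A')*P(A')
= 0.7280*0.1500 + 0.2620*0.8500
= 0.109200 + 0.222700 = 0.331900
P(A|B) = 0.109200/0.331900 = 0.3290

P(A|B) = 0.3290


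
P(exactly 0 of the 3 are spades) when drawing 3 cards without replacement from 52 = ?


Hypergeometric: P(X=0) = C(13,0)·C(39,3) / C(52,3)
= 1 × 9139 / 22100
= 9139/22100 = 0.4135

P = 0.4135


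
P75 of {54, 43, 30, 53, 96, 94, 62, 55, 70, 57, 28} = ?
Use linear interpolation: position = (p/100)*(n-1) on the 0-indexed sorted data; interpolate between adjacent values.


Sorted: 28, 30, 43, 53, 54, 55, 57, 62, 70, 94, 96
n = 11
Index = 75/100 * 10 = 7.5000
Lower = data[7] = 62, Upper = data[8] = 70
P75 = 62 + 0.5000*(8) = 66.0000

P75 = 66.0000


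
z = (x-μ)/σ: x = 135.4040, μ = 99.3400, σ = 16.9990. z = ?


z = (135.4040 - 99.3400)/16.9990
= 36.0640/16.9990
= 2.1215

z = 2.1215


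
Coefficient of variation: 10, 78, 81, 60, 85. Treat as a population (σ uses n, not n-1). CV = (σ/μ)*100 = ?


Mean = 62.8000
SD = 27.7518
CV = (27.7518/62.8000)*100 = 44.1907%

CV = 44.1907%


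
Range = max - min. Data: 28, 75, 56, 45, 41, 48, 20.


Max = 75, Min = 20
Range = 75 - 20 = 55

Range = 55


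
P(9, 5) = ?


P(9,5) = 9!/4!
= 362880/24
= 15120

P(9,5) = 15120


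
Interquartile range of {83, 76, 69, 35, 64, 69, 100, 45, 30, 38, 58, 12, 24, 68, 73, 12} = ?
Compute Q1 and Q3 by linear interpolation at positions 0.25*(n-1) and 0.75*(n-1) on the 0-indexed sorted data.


Sorted: 12, 12, 24, 30, 35, 38, 45, 58, 64, 68, 69, 69, 73, 76, 83, 100
Q1 (25th %ile) = 33.7500
Q3 (75th %ile) = 70.0000
IQR = 70.0000 - 33.7500 = 36.2500

IQR = 36.2500


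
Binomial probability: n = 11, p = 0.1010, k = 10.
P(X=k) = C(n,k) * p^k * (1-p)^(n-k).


C(11,10) = 11
p^10 = 1.104622e-10
(1-p)^1 = 0.899000
P = 11 * 1.104622e-10 * 0.899000 = 1.0924e-09

P(X=10) = 1.0924e-09


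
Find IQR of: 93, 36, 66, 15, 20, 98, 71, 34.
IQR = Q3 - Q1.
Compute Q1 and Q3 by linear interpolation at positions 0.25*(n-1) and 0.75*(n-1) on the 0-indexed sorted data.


Sorted: 15, 20, 34, 36, 66, 71, 93, 98
Q1 (25th %ile) = 30.5000
Q3 (75th %ile) = 76.5000
IQR = 76.5000 - 30.5000 = 46.0000

IQR = 46.0000


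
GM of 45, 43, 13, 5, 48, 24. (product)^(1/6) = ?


Product = 45 × 43 × 13 × 5 × 48 × 24 = 144892800
GM = 144892800^(1/6) = 22.9179

GM = 22.9179


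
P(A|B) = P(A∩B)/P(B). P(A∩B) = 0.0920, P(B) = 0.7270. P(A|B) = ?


P(A|B) = 0.0920/0.7270 = 0.1265

P(A|B) = 0.1265


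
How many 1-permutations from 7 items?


P(7,1) = 7!/6!
= 5040/720
= 7

P(7,1) = 7


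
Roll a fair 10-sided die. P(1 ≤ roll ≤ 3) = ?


Favorable outcomes (1 ≤ roll ≤ 3): 3
Total outcomes = 10
P = 3/10 = 0.3000

P = 0.3000


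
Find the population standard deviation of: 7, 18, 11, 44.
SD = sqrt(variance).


Mean = 20.0000
Variance = 207.5000
SD = sqrt(207.5000) = 14.4049

SD = 14.4049


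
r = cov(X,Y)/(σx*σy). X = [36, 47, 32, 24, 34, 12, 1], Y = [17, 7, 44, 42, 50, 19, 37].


Mean X = 26.5714, Mean Y = 30.8571
SD X = 14.460361, SD Y = 15.132072
Cov = -59.632653
r = -59.632653/(14.460361*15.132072) = -0.2725

r = -0.2725


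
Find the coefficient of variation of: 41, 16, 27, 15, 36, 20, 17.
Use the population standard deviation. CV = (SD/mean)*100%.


Mean = 24.5714
SD = 9.6341
CV = (9.6341/24.5714)*100 = 39.2086%

CV = 39.2086%


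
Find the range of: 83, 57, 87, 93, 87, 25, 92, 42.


Max = 93, Min = 25
Range = 93 - 25 = 68

Range = 68


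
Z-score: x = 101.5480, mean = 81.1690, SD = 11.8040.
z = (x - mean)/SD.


z = (101.5480 - 81.1690)/11.8040
= 20.3790/11.8040
= 1.7264

z = 1.7264


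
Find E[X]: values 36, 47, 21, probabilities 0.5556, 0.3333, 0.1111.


E[X] = 36*0.5556 + 47*0.3333 + 21*0.1111
= 20.0016 + 15.6651 + 2.3331
= 37.9998

E[X] = 37.9998


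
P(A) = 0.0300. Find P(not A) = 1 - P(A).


P(not A) = 1 - 0.0300 = 0.9700

P(not A) = 0.9700


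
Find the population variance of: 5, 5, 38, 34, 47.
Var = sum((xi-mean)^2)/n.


Mean = 25.8000
Squared deviations: 432.6400, 432.6400, 148.8400, 67.2400, 449.4400
Sum = 1530.8000
Variance = 1530.8000/5 = 306.1600

Variance = 306.1600


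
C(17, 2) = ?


C(17,2) = 17!/(2! × 15!)
= 355687428096000/(2 × 1307674368000)
= 136

C(17,2) = 136


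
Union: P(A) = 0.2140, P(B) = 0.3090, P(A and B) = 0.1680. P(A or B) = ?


P(A∪B) = 0.2140 + 0.3090 - 0.1680
= 0.5230 - 0.1680
= 0.3550

P(A∪B) = 0.3550


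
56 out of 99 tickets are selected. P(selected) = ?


P = 56/99 = 0.5657

P = 0.5657


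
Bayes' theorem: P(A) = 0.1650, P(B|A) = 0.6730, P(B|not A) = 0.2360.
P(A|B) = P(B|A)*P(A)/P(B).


P(B) = P(B|A)*P(A) + P(B|A')*P(A')
= 0.6730*0.1650 + 0.2360*0.8350
= 0.111045 + 0.197060 = 0.308105
P(A|B) = 0.111045/0.308105 = 0.3604

P(A|B) = 0.3604


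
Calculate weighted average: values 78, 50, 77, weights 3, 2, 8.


Numerator = 78*3 + 50*2 + 77*8 = 950
Denominator = 3 + 2 + 8 = 13
WM = 950/13 = 73.0769

WM = 73.0769


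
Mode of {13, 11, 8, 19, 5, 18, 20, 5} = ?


Frequencies: 5:2, 8:1, 11:1, 13:1, 18:1, 19:1, 20:1
Max frequency = 2
Mode = 5

Mode = 5


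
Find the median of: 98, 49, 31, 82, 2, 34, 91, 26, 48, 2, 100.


Sorted: 2, 2, 26, 31, 34, 48, 49, 82, 91, 98, 100
n = 11 (odd)
Middle value = 48

Median = 48


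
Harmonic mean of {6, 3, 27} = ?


Sum of reciprocals = 1/6 + 1/3 + 1/27 = 0.537037
HM = 3/0.537037 = 5.5862

HM = 5.5862


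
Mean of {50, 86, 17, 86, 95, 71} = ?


Sum = 50 + 86 + 17 + 86 + 95 + 71 = 405
n = 6
Mean = 405/6 = 67.5000

Mean = 67.5000


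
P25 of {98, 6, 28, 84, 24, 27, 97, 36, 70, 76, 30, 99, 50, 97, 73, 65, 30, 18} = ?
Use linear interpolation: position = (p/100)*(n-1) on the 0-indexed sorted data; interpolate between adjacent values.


Sorted: 6, 18, 24, 27, 28, 30, 30, 36, 50, 65, 70, 73, 76, 84, 97, 97, 98, 99
n = 18
Index = 25/100 * 17 = 4.2500
Lower = data[4] = 28, Upper = data[5] = 30
P25 = 28 + 0.2500*(2) = 28.5000

P25 = 28.5000


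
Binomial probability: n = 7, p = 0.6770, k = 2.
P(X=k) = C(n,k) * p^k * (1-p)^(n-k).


C(7,2) = 21
p^2 = 0.458329
(1-p)^5 = 0.003516
P = 21 * 0.458329 * 0.003516 = 0.0338

P(X=2) = 0.0338


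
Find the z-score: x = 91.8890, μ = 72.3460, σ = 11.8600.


z = (91.8890 - 72.3460)/11.8600
= 19.5430/11.8600
= 1.6478

z = 1.6478


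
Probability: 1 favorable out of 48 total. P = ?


P = 1/48 = 0.0208

P = 0.0208


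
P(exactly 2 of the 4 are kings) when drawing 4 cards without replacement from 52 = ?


Hypergeometric: P(X=2) = C(4,2)·C(48,2) / C(52,4)
= 6 × 1128 / 270725
= 6768/270725 = 0.0250

P = 0.0250


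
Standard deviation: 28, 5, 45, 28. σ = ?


Mean = 26.5000
Variance = 202.2500
SD = sqrt(202.2500) = 14.2215

SD = 14.2215


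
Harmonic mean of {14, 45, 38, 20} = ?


Sum of reciprocals = 1/14 + 1/45 + 1/38 + 1/20 = 0.169967
HM = 4/0.169967 = 23.5340

HM = 23.5340


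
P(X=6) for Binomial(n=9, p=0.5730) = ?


C(9,6) = 84
p^6 = 0.035394
(1-p)^3 = 0.077854
P = 84 * 0.035394 * 0.077854 = 0.2315

P(X=6) = 0.2315


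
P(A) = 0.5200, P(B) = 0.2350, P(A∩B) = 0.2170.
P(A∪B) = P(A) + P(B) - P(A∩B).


P(A∪B) = 0.5200 + 0.2350 - 0.2170
= 0.7550 - 0.2170
= 0.5380

P(A∪B) = 0.5380


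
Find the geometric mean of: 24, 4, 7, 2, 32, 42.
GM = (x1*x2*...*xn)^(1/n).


Product = 24 × 4 × 7 × 2 × 32 × 42 = 1806336
GM = 1806336^(1/6) = 11.0357

GM = 11.0357


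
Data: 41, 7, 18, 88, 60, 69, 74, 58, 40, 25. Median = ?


Sorted: 7, 18, 25, 40, 41, 58, 60, 69, 74, 88
n = 10 (even)
Middle values: 41 and 58
Median = (41+58)/2 = 49.5000

Median = 49.5000


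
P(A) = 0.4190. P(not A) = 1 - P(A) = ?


P(not A) = 1 - 0.4190 = 0.5810

P(not A) = 0.5810


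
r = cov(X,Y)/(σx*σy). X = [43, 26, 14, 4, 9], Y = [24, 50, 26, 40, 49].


Mean X = 19.2000, Mean Y = 37.8000
SD X = 13.962808, SD Y = 11.034491
Cov = -66.360000
r = -66.360000/(13.962808*11.034491) = -0.4307

r = -0.4307


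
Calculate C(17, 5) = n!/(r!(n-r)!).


C(17,5) = 17!/(5! × 12!)
= 355687428096000/(120 × 479001600)
= 6188

C(17,5) = 6188


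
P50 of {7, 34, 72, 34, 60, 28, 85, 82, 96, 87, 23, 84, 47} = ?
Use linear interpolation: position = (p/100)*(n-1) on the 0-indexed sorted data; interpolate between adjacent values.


Sorted: 7, 23, 28, 34, 34, 47, 60, 72, 82, 84, 85, 87, 96
n = 13
Index = 50/100 * 12 = 6.0000
Lower = data[6] = 60, Upper = data[7] = 72
P50 = 60 + 0*(12) = 60.0000

P50 = 60.0000


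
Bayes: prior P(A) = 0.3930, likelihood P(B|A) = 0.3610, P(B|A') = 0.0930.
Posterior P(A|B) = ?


P(B) = P(B|A)*P(A) + P(B|A')*P(A')
= 0.3610*0.3930 + 0.0930*0.6070
= 0.141873 + 0.056451 = 0.198324
P(A|B) = 0.141873/0.198324 = 0.7154

P(A|B) = 0.7154


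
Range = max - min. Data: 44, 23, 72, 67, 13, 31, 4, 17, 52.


Max = 72, Min = 4
Range = 72 - 4 = 68

Range = 68


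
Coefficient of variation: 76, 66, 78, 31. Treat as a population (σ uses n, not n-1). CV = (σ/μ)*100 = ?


Mean = 62.7500
SD = 18.8862
CV = (18.8862/62.7500)*100 = 30.0975%

CV = 30.0975%


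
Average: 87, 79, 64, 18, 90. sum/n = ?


Sum = 87 + 79 + 64 + 18 + 90 = 338
n = 5
Mean = 338/5 = 67.6000

Mean = 67.6000


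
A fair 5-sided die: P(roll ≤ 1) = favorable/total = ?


Favorable outcomes (roll ≤ 1): 1
Total outcomes = 5
P = 1/5 = 0.2000

P = 0.2000


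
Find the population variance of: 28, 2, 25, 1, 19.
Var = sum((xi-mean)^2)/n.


Mean = 15.0000
Squared deviations: 169.0000, 169.0000, 100.0000, 196.0000, 16.0000
Sum = 650.0000
Variance = 650.0000/5 = 130.0000

Variance = 130.0000


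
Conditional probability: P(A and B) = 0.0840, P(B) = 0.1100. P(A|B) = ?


P(A|B) = 0.0840/0.1100 = 0.7636

P(A|B) = 0.7636


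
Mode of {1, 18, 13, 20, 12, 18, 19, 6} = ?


Frequencies: 1:1, 6:1, 12:1, 13:1, 18:2, 19:1, 20:1
Max frequency = 2
Mode = 18

Mode = 18


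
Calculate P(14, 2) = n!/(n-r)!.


P(14,2) = 14!/12!
= 87178291200/479001600
= 182

P(14,2) = 182


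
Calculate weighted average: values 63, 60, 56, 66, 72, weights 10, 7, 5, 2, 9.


Numerator = 63*10 + 60*7 + 56*5 + 66*2 + 72*9 = 2110
Denominator = 10 + 7 + 5 + 2 + 9 = 33
WM = 2110/33 = 63.9394

WM = 63.9394


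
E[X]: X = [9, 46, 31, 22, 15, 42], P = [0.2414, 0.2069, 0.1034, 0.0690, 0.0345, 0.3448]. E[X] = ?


E[X] = 9*0.2414 + 46*0.2069 + 31*0.1034 + 22*0.0690 + 15*0.0345 + 42*0.3448
= 2.1726 + 9.5174 + 3.2054 + 1.5180 + 0.5175 + 14.4816
= 31.4125

E[X] = 31.4125


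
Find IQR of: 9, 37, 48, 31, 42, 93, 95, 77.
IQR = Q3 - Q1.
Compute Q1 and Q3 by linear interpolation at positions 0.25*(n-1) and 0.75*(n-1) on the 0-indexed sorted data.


Sorted: 9, 31, 37, 42, 48, 77, 93, 95
Q1 (25th %ile) = 35.5000
Q3 (75th %ile) = 81.0000
IQR = 81.0000 - 35.5000 = 45.5000

IQR = 45.5000


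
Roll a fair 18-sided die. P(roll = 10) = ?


Favorable outcomes (roll = 10): 1
Total outcomes = 18
P = 1/18 = 0.0556

P = 0.0556


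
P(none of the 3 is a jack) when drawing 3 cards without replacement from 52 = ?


P(no jacks) = (48/52) × (47/51) × (46/50)
= 0.7826

P = 0.7826


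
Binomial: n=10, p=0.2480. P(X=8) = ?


C(10,8) = 45
p^8 = 1.430914e-05
(1-p)^2 = 0.565504
P = 45 * 1.430914e-05 * 0.565504 = 0.0004

P(X=8) = 0.0004


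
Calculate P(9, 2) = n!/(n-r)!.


P(9,2) = 9!/7!
= 362880/5040
= 72

P(9,2) = 72


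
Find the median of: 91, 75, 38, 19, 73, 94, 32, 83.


Sorted: 19, 32, 38, 73, 75, 83, 91, 94
n = 8 (even)
Middle values: 73 and 75
Median = (73+75)/2 = 74.0000

Median = 74.0000


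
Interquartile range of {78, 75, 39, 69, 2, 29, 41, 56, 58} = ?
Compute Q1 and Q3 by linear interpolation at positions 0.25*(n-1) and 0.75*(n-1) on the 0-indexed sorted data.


Sorted: 2, 29, 39, 41, 56, 58, 69, 75, 78
Q1 (25th %ile) = 39.0000
Q3 (75th %ile) = 69.0000
IQR = 69.0000 - 39.0000 = 30.0000

IQR = 30.0000


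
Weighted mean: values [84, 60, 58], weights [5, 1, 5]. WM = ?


Numerator = 84*5 + 60*1 + 58*5 = 770
Denominator = 5 + 1 + 5 = 11
WM = 770/11 = 70.0000

WM = 70.0000


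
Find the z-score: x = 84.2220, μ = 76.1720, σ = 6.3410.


z = (84.2220 - 76.1720)/6.3410
= 8.0500/6.3410
= 1.2695

z = 1.2695


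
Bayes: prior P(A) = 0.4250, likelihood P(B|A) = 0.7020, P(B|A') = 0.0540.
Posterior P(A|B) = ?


P(B) = P(B|A)*P(A) + P(B|A')*P(A')
= 0.7020*0.4250 + 0.0540*0.5750
= 0.298350 + 0.031050 = 0.329400
P(A|B) = 0.298350/0.329400 = 0.9057

P(A|B) = 0.9057


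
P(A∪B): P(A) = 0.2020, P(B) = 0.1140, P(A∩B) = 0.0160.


P(A∪B) = 0.2020 + 0.1140 - 0.0160
= 0.3160 - 0.0160
= 0.3000

P(A∪B) = 0.3000


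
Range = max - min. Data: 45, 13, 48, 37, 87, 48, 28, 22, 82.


Max = 87, Min = 13
Range = 87 - 13 = 74

Range = 74


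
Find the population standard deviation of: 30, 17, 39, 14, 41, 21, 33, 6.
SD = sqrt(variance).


Mean = 25.1250
Variance = 137.8594
SD = sqrt(137.8594) = 11.7414

SD = 11.7414


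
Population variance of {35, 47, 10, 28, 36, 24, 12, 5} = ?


Mean = 24.6250
Squared deviations: 107.6406, 500.6406, 213.8906, 11.3906, 129.3906, 0.3906, 159.3906, 385.1406
Sum = 1507.8750
Variance = 1507.8750/8 = 188.4844

Variance = 188.4844


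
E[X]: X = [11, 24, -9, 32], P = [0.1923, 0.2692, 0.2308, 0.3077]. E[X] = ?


E[X] = 11*0.1923 + 24*0.2692 - 9*0.2308 + 32*0.3077
= 2.1153 + 6.4608 - 2.0772 + 9.8464
= 16.3453

E[X] = 16.3453


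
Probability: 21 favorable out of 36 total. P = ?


P = 21/36 = 0.5833

P = 0.5833


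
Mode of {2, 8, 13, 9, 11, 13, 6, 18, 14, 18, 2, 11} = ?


Frequencies: 2:2, 6:1, 8:1, 9:1, 11:2, 13:2, 14:1, 18:2
Max frequency = 2
Mode = 2, 11, 13, 18

Mode = 2, 11, 13, 18


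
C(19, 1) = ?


C(19,1) = 19!/(1! × 18!)
= 121645100408832000/(1 × 6402373705728000)
= 19

C(19,1) = 19


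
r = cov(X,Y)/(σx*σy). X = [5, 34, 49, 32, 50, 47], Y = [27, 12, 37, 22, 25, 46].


Mean X = 36.1667, Mean Y = 28.1667
SD X = 15.635608, SD Y = 10.853827
Cov = 59.972222
r = 59.972222/(15.635608*10.853827) = 0.3534

r = 0.3534


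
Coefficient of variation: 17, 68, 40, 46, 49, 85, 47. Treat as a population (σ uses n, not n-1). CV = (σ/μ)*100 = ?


Mean = 50.2857
SD = 19.8690
CV = (19.8690/50.2857)*100 = 39.5121%

CV = 39.5121%


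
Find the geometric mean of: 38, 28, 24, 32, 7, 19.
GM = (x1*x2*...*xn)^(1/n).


Product = 38 × 28 × 24 × 32 × 7 × 19 = 108681216
GM = 108681216^(1/6) = 21.8454

GM = 21.8454


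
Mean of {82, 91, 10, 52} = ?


Sum = 82 + 91 + 10 + 52 = 235
n = 4
Mean = 235/4 = 58.7500

Mean = 58.7500


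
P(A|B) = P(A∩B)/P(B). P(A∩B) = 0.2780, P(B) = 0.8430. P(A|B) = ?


P(A|B) = 0.2780/0.8430 = 0.3298

P(A|B) = 0.3298


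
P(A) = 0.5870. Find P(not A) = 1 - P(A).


P(not A) = 1 - 0.5870 = 0.4130

P(not A) = 0.4130


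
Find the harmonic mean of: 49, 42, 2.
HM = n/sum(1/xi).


Sum of reciprocals = 1/49 + 1/42 + 1/2 = 0.544218
HM = 3/0.544218 = 5.5125

HM = 5.5125


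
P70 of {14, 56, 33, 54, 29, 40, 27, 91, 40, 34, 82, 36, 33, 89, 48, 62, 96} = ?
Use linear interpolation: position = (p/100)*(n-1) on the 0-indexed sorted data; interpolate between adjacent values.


Sorted: 14, 27, 29, 33, 33, 34, 36, 40, 40, 48, 54, 56, 62, 82, 89, 91, 96
n = 17
Index = 70/100 * 16 = 11.2000
Lower = data[11] = 56, Upper = data[12] = 62
P70 = 56 + 0.2000*(6) = 57.2000

P70 = 57.2000


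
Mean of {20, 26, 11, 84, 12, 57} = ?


Sum = 20 + 26 + 11 + 84 + 12 + 57 = 210
n = 6
Mean = 210/6 = 35.0000

Mean = 35.0000


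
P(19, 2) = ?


P(19,2) = 19!/17!
= 121645100408832000/355687428096000
= 342

P(19,2) = 342


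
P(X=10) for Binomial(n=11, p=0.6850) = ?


C(11,10) = 11
p^10 = 0.022746
(1-p)^1 = 0.315000
P = 11 * 0.022746 * 0.315000 = 0.0788

P(X=10) = 0.0788


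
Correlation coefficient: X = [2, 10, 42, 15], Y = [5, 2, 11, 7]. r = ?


Mean X = 17.2500, Mean Y = 6.2500
SD X = 15.022899, SD Y = 3.269174
Cov = 41.437500
r = 41.437500/(15.022899*3.269174) = 0.8437

r = 0.8437


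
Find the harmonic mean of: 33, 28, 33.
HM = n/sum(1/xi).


Sum of reciprocals = 1/33 + 1/28 + 1/33 = 0.096320
HM = 3/0.096320 = 31.1461

HM = 31.1461


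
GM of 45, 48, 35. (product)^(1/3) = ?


Product = 45 × 48 × 35 = 75600
GM = 75600^(1/3) = 42.2838

GM = 42.2838


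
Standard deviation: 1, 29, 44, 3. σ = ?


Mean = 19.2500
Variance = 326.1875
SD = sqrt(326.1875) = 18.0607

SD = 18.0607


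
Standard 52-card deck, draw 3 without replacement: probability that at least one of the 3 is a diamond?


P(at least one) = 1 - P(none)
P(none) = (39/52) × (38/51) × (37/50) = 0.413529
P(at least one) = 1 - 0.413529 = 0.5865

P = 0.5865


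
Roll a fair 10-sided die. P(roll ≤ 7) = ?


Favorable outcomes (roll ≤ 7): 7
Total outcomes = 10
P = 7/10 = 0.7000

P = 0.7000


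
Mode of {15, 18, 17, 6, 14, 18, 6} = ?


Frequencies: 6:2, 14:1, 15:1, 17:1, 18:2
Max frequency = 2
Mode = 6, 18

Mode = 6, 18


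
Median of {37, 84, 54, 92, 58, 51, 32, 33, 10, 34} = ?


Sorted: 10, 32, 33, 34, 37, 51, 54, 58, 84, 92
n = 10 (even)
Middle values: 37 and 51
Median = (37+51)/2 = 44.0000

Median = 44.0000


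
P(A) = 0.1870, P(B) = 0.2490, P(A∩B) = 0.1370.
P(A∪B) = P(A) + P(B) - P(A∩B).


P(A∪B) = 0.1870 + 0.2490 - 0.1370
= 0.4360 - 0.1370
= 0.2990

P(A∪B) = 0.2990


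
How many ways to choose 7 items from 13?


C(13,7) = 13!/(7! × 6!)
= 6227020800/(5040 × 720)
= 1716

C(13,7) = 1716


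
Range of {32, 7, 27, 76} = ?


Max = 76, Min = 7
Range = 76 - 7 = 69

Range = 69


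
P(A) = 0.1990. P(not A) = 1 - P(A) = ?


P(not A) = 1 - 0.1990 = 0.8010

P(not A) = 0.8010


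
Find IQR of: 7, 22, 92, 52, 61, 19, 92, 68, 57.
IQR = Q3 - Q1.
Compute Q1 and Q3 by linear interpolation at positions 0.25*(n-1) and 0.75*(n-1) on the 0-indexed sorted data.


Sorted: 7, 19, 22, 52, 57, 61, 68, 92, 92
Q1 (25th %ile) = 22.0000
Q3 (75th %ile) = 68.0000
IQR = 68.0000 - 22.0000 = 46.0000

IQR = 46.0000


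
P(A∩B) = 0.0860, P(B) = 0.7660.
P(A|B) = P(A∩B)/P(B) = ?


P(A|B) = 0.0860/0.7660 = 0.1123

P(A|B) = 0.1123


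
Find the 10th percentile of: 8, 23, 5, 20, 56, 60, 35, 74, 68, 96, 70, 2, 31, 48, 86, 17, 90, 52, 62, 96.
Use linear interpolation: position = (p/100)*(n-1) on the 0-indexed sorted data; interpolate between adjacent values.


Sorted: 2, 5, 8, 17, 20, 23, 31, 35, 48, 52, 56, 60, 62, 68, 70, 74, 86, 90, 96, 96
n = 20
Index = 10/100 * 19 = 1.9000
Lower = data[1] = 5, Upper = data[2] = 8
P10 = 5 + 0.9000*(3) = 7.7000

P10 = 7.7000


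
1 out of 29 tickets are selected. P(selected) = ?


P = 1/29 = 0.0345

P = 0.0345


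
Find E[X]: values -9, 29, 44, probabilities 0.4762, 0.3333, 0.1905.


E[X] = -9*0.4762 + 29*0.3333 + 44*0.1905
= -4.2858 + 9.6657 + 8.3820
= 13.7619

E[X] = 13.7619


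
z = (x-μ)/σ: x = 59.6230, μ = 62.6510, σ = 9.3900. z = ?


z = (59.6230 - 62.6510)/9.3900
= -3.0280/9.3900
= -0.3225

z = -0.3225


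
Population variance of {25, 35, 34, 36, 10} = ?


Mean = 28.0000
Squared deviations: 9.0000, 49.0000, 36.0000, 64.0000, 324.0000
Sum = 482.0000
Variance = 482.0000/5 = 96.4000

Variance = 96.4000


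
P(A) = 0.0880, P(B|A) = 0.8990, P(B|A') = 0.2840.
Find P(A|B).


P(B) = P(B|A)*P(A) + P(B|A')*P(A')
= 0.8990*0.0880 + 0.2840*0.9120
= 0.079112 + 0.259008 = 0.338120
P(A|B) = 0.079112/0.338120 = 0.2340

P(A|B) = 0.2340


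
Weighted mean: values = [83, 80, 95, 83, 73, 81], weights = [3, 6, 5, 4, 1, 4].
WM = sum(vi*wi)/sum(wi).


Numerator = 83*3 + 80*6 + 95*5 + 83*4 + 73*1 + 81*4 = 1933
Denominator = 3 + 6 + 5 + 4 + 1 + 4 = 23
WM = 1933/23 = 84.0435

WM = 84.0435


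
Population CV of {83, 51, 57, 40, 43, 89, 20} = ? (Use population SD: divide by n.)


Mean = 54.7143
SD = 22.5307
CV = (22.5307/54.7143)*100 = 41.1788%

CV = 41.1788%


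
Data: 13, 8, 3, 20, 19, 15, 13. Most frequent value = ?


Frequencies: 3:1, 8:1, 13:2, 15:1, 19:1, 20:1
Max frequency = 2
Mode = 13

Mode = 13


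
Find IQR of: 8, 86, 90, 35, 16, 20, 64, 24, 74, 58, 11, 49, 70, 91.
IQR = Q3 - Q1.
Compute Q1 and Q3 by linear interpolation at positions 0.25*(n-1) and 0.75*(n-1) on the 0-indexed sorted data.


Sorted: 8, 11, 16, 20, 24, 35, 49, 58, 64, 70, 74, 86, 90, 91
Q1 (25th %ile) = 21.0000
Q3 (75th %ile) = 73.0000
IQR = 73.0000 - 21.0000 = 52.0000

IQR = 52.0000


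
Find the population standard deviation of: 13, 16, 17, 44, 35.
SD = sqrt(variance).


Mean = 25.0000
Variance = 150.0000
SD = sqrt(150.0000) = 12.2474

SD = 12.2474


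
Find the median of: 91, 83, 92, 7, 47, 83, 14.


Sorted: 7, 14, 47, 83, 83, 91, 92
n = 7 (odd)
Middle value = 83

Median = 83


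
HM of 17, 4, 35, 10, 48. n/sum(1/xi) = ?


Sum of reciprocals = 1/17 + 1/4 + 1/35 + 1/10 + 1/48 = 0.458228
HM = 5/0.458228 = 10.9116

HM = 10.9116


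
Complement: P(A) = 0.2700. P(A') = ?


P(not A) = 1 - 0.2700 = 0.7300

P(not A) = 0.7300


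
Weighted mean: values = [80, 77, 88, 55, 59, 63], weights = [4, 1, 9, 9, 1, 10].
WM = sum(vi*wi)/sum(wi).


Numerator = 80*4 + 77*1 + 88*9 + 55*9 + 59*1 + 63*10 = 2373
Denominator = 4 + 1 + 9 + 9 + 1 + 10 = 34
WM = 2373/34 = 69.7941

WM = 69.7941


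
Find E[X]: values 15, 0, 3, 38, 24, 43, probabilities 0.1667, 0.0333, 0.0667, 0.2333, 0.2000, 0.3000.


E[X] = 15*0.1667 + 0*0.0333 + 3*0.0667 + 38*0.2333 + 24*0.2000 + 43*0.3000
= 2.5005 + 0 + 0.2001 + 8.8654 + 4.8000 + 12.9000
= 29.2660

E[X] = 29.2660


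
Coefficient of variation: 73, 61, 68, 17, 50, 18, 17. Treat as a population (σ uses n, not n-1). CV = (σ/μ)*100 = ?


Mean = 43.4286
SD = 23.5242
CV = (23.5242/43.4286)*100 = 54.1676%

CV = 54.1676%


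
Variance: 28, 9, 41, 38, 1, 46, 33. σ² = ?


Mean = 28.0000
Squared deviations: 0, 361.0000, 169.0000, 100.0000, 729.0000, 324.0000, 25.0000
Sum = 1708.0000
Variance = 1708.0000/7 = 244.0000

Variance = 244.0000


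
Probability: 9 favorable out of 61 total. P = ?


P = 9/61 = 0.1475

P = 0.1475


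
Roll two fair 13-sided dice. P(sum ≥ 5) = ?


Total outcomes = 13×13 = 169
Favorable (sum ≥ 5): 163
P = 163/169 = 0.9645

P = 0.9645


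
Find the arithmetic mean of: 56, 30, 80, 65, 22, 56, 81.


Sum = 56 + 30 + 80 + 65 + 22 + 56 + 81 = 390
n = 7
Mean = 390/7 = 55.7143

Mean = 55.7143


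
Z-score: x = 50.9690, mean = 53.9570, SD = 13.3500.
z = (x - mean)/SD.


z = (50.9690 - 53.9570)/13.3500
= -2.9880/13.3500
= -0.2238

z = -0.2238


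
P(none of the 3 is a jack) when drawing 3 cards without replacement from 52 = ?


P(no jacks) = (48/52) × (47/51) × (46/50)
= 0.7826

P = 0.7826


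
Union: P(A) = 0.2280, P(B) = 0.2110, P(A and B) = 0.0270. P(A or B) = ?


P(A∪B) = 0.2280 + 0.2110 - 0.0270
= 0.4390 - 0.0270
= 0.4120

P(A∪B) = 0.4120


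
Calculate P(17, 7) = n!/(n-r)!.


P(17,7) = 17!/10!
= 355687428096000/3628800
= 98017920

P(17,7) = 98017920


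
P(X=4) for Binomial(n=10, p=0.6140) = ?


C(10,4) = 210
p^4 = 0.142126
(1-p)^6 = 0.003308
P = 210 * 0.142126 * 0.003308 = 0.0987

P(X=4) = 0.0987


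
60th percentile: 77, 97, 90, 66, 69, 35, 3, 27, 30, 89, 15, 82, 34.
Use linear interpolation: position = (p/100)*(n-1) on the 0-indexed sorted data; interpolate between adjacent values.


Sorted: 3, 15, 27, 30, 34, 35, 66, 69, 77, 82, 89, 90, 97
n = 13
Index = 60/100 * 12 = 7.2000
Lower = data[7] = 69, Upper = data[8] = 77
P60 = 69 + 0.2000*(8) = 70.6000

P60 = 70.6000


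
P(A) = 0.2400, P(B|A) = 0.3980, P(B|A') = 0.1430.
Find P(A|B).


P(B) = P(B|A)*P(A) + P(B|A')*P(A')
= 0.3980*0.2400 + 0.1430*0.7600
= 0.095520 + 0.108680 = 0.204200
P(A|B) = 0.095520/0.204200 = 0.4678

P(A|B) = 0.4678


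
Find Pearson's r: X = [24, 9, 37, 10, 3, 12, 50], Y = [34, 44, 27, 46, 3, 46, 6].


Mean X = 20.7143, Mean Y = 29.4286
SD X = 15.925849, SD Y = 17.053338
Cov = -105.020408
r = -105.020408/(15.925849*17.053338) = -0.3867

r = -0.3867


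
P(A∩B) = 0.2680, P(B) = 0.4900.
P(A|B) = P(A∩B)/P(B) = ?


P(A|B) = 0.2680/0.4900 = 0.5469

P(A|B) = 0.5469


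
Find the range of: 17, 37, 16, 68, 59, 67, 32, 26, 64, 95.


Max = 95, Min = 16
Range = 95 - 16 = 79

Range = 79


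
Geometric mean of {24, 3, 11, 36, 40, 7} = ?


Product = 24 × 3 × 11 × 36 × 40 × 7 = 7983360
GM = 7983360^(1/6) = 14.1372

GM = 14.1372


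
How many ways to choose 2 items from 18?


C(18,2) = 18!/(2! × 16!)
= 6402373705728000/(2 × 20922789888000)
= 153

C(18,2) = 153


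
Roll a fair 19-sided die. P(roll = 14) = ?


Favorable outcomes (roll = 14): 1
Total outcomes = 19
P = 1/19 = 0.0526

P = 0.0526


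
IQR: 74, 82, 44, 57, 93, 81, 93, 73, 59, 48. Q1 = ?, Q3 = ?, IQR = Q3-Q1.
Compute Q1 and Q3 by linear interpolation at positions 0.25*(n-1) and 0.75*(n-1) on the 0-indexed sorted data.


Sorted: 44, 48, 57, 59, 73, 74, 81, 82, 93, 93
Q1 (25th %ile) = 57.5000
Q3 (75th %ile) = 81.7500
IQR = 81.7500 - 57.5000 = 24.2500

IQR = 24.2500
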